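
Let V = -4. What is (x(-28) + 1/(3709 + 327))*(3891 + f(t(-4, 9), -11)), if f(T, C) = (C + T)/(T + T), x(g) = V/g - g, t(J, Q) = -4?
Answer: 3537395451/32288 ≈ 1.0956e+5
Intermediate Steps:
x(g) = -g - 4/g (x(g) = -4/g - g = -g - 4/g)
f(T, C) = (C + T)/(2*T) (f(T, C) = (C + T)/((2*T)) = (C + T)*(1/(2*T)) = (C + T)/(2*T))
(x(-28) + 1/(3709 + 327))*(3891 + f(t(-4, 9), -11)) = ((-1*(-28) - 4/(-28)) + 1/(3709 + 327))*(3891 + (½)*(-11 - 4)/(-4)) = ((28 - 4*(-1/28)) + 1/4036)*(3891 + (½)*(-¼)*(-15)) = ((28 + ⅐) + 1/4036)*(3891 + 15/8) = (197/7 + 1/4036)*(31143/8) = (795099/28252)*(31143/8) = 3537395451/32288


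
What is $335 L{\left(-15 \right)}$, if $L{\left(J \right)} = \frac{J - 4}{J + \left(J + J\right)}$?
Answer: $\frac{1273}{9} \approx 141.44$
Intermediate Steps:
$L{\left(J \right)} = \frac{-4 + J}{3 J}$ ($L{\left(J \right)} = \frac{-4 + J}{J + 2 J} = \frac{-4 + J}{3 J}$)
$335 L{\left(-15 \right)} = 335 \frac{-4 - 15}{3 \left(-15\right)} = 335 \cdot \frac{1}{3} \left(- \frac{1}{15}\right) \left(-19\right) = 335 \cdot \frac{19}{45} = \frac{1273}{9}$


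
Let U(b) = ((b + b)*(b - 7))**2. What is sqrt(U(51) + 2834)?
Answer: 7*sqrt(411122) ≈ 4488.3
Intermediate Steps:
U(b) = 4*b**2*(-7 + b)**2 (U(b) = ((2*b)*(-7 + b))**2 = (2*b*(-7 + b))**2 = 4*b**2*(-7 + b)**2)
sqrt(U(51) + 2834) = sqrt(4*51**2*(-7 + 51)**2 + 2834) = sqrt(4*2601*44**2 + 2834) = sqrt(4*2601*1936 + 2834) = sqrt(20142144 + 2834) = sqrt(20144978) = 7*sqrt(411122)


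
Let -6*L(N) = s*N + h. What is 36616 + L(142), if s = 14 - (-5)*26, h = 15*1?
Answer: 66411/2 ≈ 33206.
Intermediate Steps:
h = 15
s = 144 (s = 14 - 1*(-130) = 14 + 130 = 144)
L(N) = -5/2 - 24*N (L(N) = -(144*N + 15)/6 = -(15 + 144*N)/6 = -5/2 - 24*N)
36616 + L(142) = 36616 + (-5/2 - 24*142) = 36616 + (-5/2 - 3408) = 36616 - 6821/2 = 66411/2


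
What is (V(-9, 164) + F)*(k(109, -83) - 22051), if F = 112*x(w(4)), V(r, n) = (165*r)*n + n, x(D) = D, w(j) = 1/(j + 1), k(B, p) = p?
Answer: 26931942912/5 ≈ 5.3864e+9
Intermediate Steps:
w(j) = 1/(1 + j)
V(r, n) = n + 165*n*r (V(r, n) = 165*n*r + n = n + 165*n*r)
F = 112/5 (F = 112/(1 + 4) = 112/5 ≈ 22.400)
(V(-9, 164) + F)*(k(109, -83) - 22051) = (164*(1 + 165*(-9)) + 112/5)*(-83 - 22051) = (164*(1 - 1485) + 112/5)*(-22134) = (164*(-1484) + 112/5)*(-22134) = (-243376 + 112/5)*(-22134) = -1216768/5*(-22134) = 26931942912/5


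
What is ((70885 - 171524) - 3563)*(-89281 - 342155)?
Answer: 44956494072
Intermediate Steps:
((70885 - 171524) - 3563)*(-89281 - 342155) = (-100639 - 3563)*(-431436) = -104202*(-431436) = 44956494072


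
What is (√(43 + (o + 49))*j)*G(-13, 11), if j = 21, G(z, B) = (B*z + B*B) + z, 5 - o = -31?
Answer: -5880*√2 ≈ -8315.6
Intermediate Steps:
o = 36 (o = 5 - 1*(-31) = 5 + 31 = 36)
G(z, B) = z + B² + B*z (G(z, B) = (B*z + B²) + z = (B² + B*z) + z = z + B² + B*z)
(√(43 + (o + 49))*j)*G(-13, 11) = (√(43 + (36 + 49))*21)*(-13 + 11² + 11*(-13)) = (√(43 + 85)*21)*(-13 + 121 - 143) = (√128*21)*(-35) = ((8*√2)*21)*(-35) = (168*√2)*(-35) = -5880*√2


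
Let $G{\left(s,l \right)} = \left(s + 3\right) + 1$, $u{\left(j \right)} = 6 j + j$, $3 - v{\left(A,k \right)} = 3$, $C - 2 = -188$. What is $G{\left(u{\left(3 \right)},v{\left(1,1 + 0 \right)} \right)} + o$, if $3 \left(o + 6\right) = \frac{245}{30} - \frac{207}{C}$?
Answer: $\frac{6164}{279} \approx 22.093$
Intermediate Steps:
$C = -186$ ($C = 2 - 188 = -186$)
$v{\left(A,k \right)} = 0$ ($v{\left(A,k \right)} = 3 - 3 = 0$)
$u{\left(j \right)} = 7 j$
$o = - \frac{811}{279}$ ($o = -6 + \frac{\frac{245}{30} - \frac{207}{-186}}{3} = -6 + \frac{245 \cdot \frac{1}{30} - - \frac{69}{62}}{3} = -6 + \frac{\frac{49}{6} + \frac{69}{62}}{3} = -6 + \frac{1}{3} \cdot \frac{863}{93} = -6 + \frac{863}{279} = - \frac{811}{279} \approx -2.9068$)
$G{\left(s,l \right)} = 4 + s$ ($G{\left(s,l \right)} = \left(3 + s\right) + 1 = 4 + s$)
$G{\left(u{\left(3 \right)},v{\left(1,1 + 0 \right)} \right)} + o = \left(4 + 7 \cdot 3\right) - \frac{811}{279} = \left(4 + 21\right) - \frac{811}{279} = 25 - \frac{811}{279} = \frac{6164}{279}$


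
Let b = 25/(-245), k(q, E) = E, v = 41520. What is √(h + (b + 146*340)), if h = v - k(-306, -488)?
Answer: √4490747/7 ≈ 302.73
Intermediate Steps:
b = -5/49 (b = 25*(-1/245) = -5/49 ≈ -0.10204)
h = 42008 (h = 41520 - 1*(-488) = 41520 + 488 = 42008)
√(h + (b + 146*340)) = √(42008 + (-5/49 + 146*340)) = √(42008 + (-5/49 + 49640)) = √(42008 + 2432355/49) = √(4490747/49) = √4490747/7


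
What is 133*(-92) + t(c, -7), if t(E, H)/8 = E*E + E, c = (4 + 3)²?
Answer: 7364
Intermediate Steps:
c = 49 (c = 7² = 49)
t(E, H) = 8*E + 8*E² (t(E, H) = 8*(E*E + E) = 8*(E² + E) = 8*(E + E²) = 8*E + 8*E²)
133*(-92) + t(c, -7) = 133*(-92) + 8*49*(1 + 49) = -12236 + 8*49*50 = -12236 + 19600 = 7364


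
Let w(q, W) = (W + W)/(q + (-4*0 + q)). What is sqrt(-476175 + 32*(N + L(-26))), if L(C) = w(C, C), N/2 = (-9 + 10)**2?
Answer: I*sqrt(476079) ≈ 689.98*I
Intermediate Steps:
N = 2 (N = 2*(-9 + 10)**2 = 2*1**2 = 2*1 = 2)
w(q, W) = W/q (w(q, W) = (2*W)/(q + (0 + q)) = (2*W)/(q + q) = (2*W)/((2*q)) = (2*W)*(1/(2*q)) = W/q)
L(C) = 1 (L(C) = C/C = 1)
sqrt(-476175 + 32*(N + L(-26))) = sqrt(-476175 + 32*(2 + 1)) = sqrt(-476175 + 32*3) = sqrt(-476175 + 96) = sqrt(-476079) = I*sqrt(476079)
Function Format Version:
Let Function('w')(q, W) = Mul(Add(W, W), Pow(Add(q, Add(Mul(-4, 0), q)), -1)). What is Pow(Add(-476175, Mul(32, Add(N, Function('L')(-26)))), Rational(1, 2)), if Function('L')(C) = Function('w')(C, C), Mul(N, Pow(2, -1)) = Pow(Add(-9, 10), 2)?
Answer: Mul(I, Pow(476079, Rational(1, 2))) ≈ Mul(689.98, I)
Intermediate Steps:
N = 2 (N = Mul(2, Pow(Add(-9, 10), 2)) = Mul(2, Pow(1, 2)) = Mul(2, 1) = 2)
Function('w')(q, W) = Mul(W, Pow(q, -1)) (Function('w')(q, W) = Mul(Mul(2, W), Pow(Add(q, Add(0, q)), -1)) = Mul(Mul(2, W), Pow(Add(q, q), -1)) = Mul(Mul(2, W), Pow(Mul(2, q), -1)) = Mul(Mul(2, W), Mul(Rational(1, 2), Pow(q, -1))) = Mul(W, Pow(q, -1)))
Function('L')(C) = 1 (Function('L')(C) = Mul(C, Pow(C, -1)) = 1)
Pow(Add(-476175, Mul(32, Add(N, Function('L')(-26)))), Rational(1, 2)) = Pow(Add(-476175, Mul(32, Add(2, 1))), Rational(1, 2)) = Pow(Add(-476175, Mul(32, 3)), Rational(1, 2)) = Pow(Add(-476175, 96), Rational(1, 2)) = Pow(-476079, Rational(1, 2)) = Mul(I, Pow(476079, Rational(1, 2)))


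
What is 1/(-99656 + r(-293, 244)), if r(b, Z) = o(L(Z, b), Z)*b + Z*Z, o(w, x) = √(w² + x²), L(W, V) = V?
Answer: 8024/2174308493 - 293*√145385/10871542465 ≈ -6.5859e-6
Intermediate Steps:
r(b, Z) = Z² + b*√(Z² + b²) (r(b, Z) = √(b² + Z²)*b + Z*Z = √(Z² + b²)*b + Z² = b*√(Z² + b²) + Z² = Z² + b*√(Z² + b²))
1/(-99656 + r(-293, 244)) = 1/(-99656 + (244² - 293*√(244² + (-293)²))) = 1/(-99656 + (59536 - 293*√(59536 + 85849))) = 1/(-99656 + (59536 - 293*√145385)) = 1/(-40120 - 293*√145385)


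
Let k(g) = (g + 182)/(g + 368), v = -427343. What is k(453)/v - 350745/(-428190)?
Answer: 1171982108177/1430760603034 ≈ 0.81913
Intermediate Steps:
k(g) = (182 + g)/(368 + g)
k(453)/v - 350745/(-428190) = ((182 + 453)/(368 + 453))/(-427343) - 350745/(-428190) = (635/821)*(-1/427343) - 350745*(-1/428190) = ((1/821)*635)*(-1/427343) + 23383/28546 = (635/821)*(-1/427343) + 23383/28546 = -635/350848603 + 23383/28546 = 1171982108177/1430760603034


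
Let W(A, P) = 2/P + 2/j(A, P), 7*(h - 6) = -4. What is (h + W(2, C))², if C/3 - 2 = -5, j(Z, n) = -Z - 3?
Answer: 2292196/99225 ≈ 23.101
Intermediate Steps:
h = 38/7 (h = 6 + (⅐)*(-4) = 6 - 4/7 = 38/7 ≈ 5.4286)
j(Z, n) = -3 - Z
C = -9 (C = 6 + 3*(-5) = 6 - 15 = -9)
W(A, P) = 2/P + 2/(-3 - A)
(h + W(2, C))² = (38/7 + (-2/(3 + 2) + 2/(-9)))² = (38/7 + (-2/5 + 2*(-⅑)))² = (38/7 + (-2*⅕ - 2/9))² = (38/7 + (-⅖ - 2/9))² = (38/7 - 28/45)² = (1514/315)² = 2292196/99225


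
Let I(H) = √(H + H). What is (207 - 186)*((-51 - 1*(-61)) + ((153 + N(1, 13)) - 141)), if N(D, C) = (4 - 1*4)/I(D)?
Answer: 462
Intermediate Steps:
I(H) = √2*√H (I(H) = √(2*H) = √2*√H)
N(D, C) = 0 (N(D, C) = (4 - 1*4)/((√2*√D)) = (4 - 4)*(√2/(2*√D)) = 0*(√2/(2*√D)) = 0)
(207 - 186)*((-51 - 1*(-61)) + ((153 + N(1, 13)) - 141)) = (207 - 186)*((-51 - 1*(-61)) + ((153 + 0) - 141)) = 21*((-51 + 61) + (153 - 141)) = 21*(10 + 12) = 21*22 = 462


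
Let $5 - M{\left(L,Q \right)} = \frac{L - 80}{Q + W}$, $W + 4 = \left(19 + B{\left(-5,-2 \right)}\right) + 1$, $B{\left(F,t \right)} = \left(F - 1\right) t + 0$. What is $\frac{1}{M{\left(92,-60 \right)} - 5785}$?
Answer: $- \frac{8}{46237} \approx -0.00017302$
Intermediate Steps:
$B{\left(F,t \right)} = t \left(-1 + F\right)$ ($B{\left(F,t \right)} = \left(-1 + F\right) t + 0 = t \left(-1 + F\right) + 0 = t \left(-1 + F\right)$)
$W = 28$ ($W = -4 + \left(\left(19 - 2 \left(-1 - 5\right)\right) + 1\right) = -4 + \left(\left(19 - -12\right) + 1\right) = -4 + \left(\left(19 + 12\right) + 1\right) = -4 + \left(31 + 1\right) = -4 + 32 = 28$)
$M{\left(L,Q \right)} = 5 - \frac{-80 + L}{28 + Q}$ ($M{\left(L,Q \right)} = 5 - \frac{L - 80}{Q + 28} = 5 - \frac{-80 + L}{28 + Q}$)
$\frac{1}{M{\left(92,-60 \right)} - 5785} = \frac{1}{\frac{220 - 92 + 5 \left(-60\right)}{28 - 60} - 5785} = \frac{1}{\frac{220 - 92 - 300}{-32} - 5785} = \frac{1}{\left(- \frac{1}{32}\right) \left(-172\right) - 5785} = \frac{1}{\frac{43}{8} - 5785} = \frac{1}{- \frac{46237}{8}} = - \frac{8}{46237}$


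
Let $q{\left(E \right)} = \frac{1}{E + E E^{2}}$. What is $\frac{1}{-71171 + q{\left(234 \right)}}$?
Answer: $- \frac{12813138}{911923844597} \approx -1.4051 \cdot 10^{-5}$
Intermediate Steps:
$q{\left(E \right)} = \frac{1}{E + E^{3}}$
$\frac{1}{-71171 + q{\left(234 \right)}} = \frac{1}{-71171 + \frac{1}{234 + 234^{3}}} = \frac{1}{-71171 + \frac{1}{234 + 12812904}} = \frac{1}{-71171 + \frac{1}{12813138}} = \frac{1}{- \frac{911923844597}{12813138}} = - \frac{12813138}{911923844597}$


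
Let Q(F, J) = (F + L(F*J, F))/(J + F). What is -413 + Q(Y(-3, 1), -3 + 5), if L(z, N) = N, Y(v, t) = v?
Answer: -407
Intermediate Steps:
Q(F, J) = 2*F/(F + J) (Q(F, J) = (F + F)/(J + F) = (2*F)/(F + J) = 2*F/(F + J))
-413 + Q(Y(-3, 1), -3 + 5) = -413 + 2*(-3)/(-3 + (-3 + 5)) = -413 + 2*(-3)/(-3 + 2) = -413 + 2*(-3)/(-1) = -413 + 2*(-3)*(-1) = -413 + 6 = -407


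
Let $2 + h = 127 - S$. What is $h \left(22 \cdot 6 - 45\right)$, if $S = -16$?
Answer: $12267$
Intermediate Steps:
$h = 141$ ($h = -2 + \left(127 - -16\right) = -2 + \left(127 + 16\right) = -2 + 143 = 141$)
$h \left(22 \cdot 6 - 45\right) = 141 \left(22 \cdot 6 - 45\right) = 141 \left(132 - 45\right) = 141 \cdot 87 = 12267$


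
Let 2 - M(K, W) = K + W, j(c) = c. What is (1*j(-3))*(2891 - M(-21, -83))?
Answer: -8355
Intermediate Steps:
M(K, W) = 2 - K - W (M(K, W) = 2 - (K + W) = 2 + (-K - W) = 2 - K - W)
(1*j(-3))*(2891 - M(-21, -83)) = (1*(-3))*(2891 - (2 - 1*(-21) - 1*(-83))) = -3*(2891 - (2 + 21 + 83)) = -3*(2891 - 1*106) = -3*(2891 - 106) = -3*2785 = -8355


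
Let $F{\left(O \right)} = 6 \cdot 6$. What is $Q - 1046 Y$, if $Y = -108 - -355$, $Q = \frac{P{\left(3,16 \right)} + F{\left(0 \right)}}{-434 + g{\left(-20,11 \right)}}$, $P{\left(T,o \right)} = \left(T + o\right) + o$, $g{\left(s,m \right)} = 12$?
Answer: $- \frac{109028835}{422} \approx -2.5836 \cdot 10^{5}$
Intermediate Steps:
$F{\left(O \right)} = 36$
$P{\left(T,o \right)} = T + 2 o$
$Q = - \frac{71}{422}$ ($Q = \frac{\left(3 + 2 \cdot 16\right) + 36}{-434 + 12} = \frac{\left(3 + 32\right) + 36}{-422} = \left(35 + 36\right) \left(- \frac{1}{422}\right) = 71 \left(- \frac{1}{422}\right) = - \frac{71}{422} \approx -0.16825$)
$Y = 247$ ($Y = -108 + 355 = 247$)
$Q - 1046 Y = - \frac{71}{422} - 258362 = - \frac{109028835}{422}$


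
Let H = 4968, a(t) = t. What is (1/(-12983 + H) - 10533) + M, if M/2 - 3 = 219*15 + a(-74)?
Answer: -32901576/8015 ≈ -4105.0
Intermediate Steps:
M = 6428 (M = 6 + 2*(219*15 - 74) = 6 + 2*(3285 - 74) = 6 + 2*3211 = 6 + 6422 = 6428)
(1/(-12983 + H) - 10533) + M = (1/(-12983 + 4968) - 10533) + 6428 = (1/(-8015) - 10533) + 6428 = (-1/8015 - 10533) + 6428 = -84421996/8015 + 6428 = -32901576/8015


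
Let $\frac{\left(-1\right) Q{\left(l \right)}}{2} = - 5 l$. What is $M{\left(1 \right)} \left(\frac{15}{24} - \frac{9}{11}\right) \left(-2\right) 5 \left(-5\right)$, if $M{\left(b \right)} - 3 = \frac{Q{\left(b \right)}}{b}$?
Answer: $- \frac{5525}{44} \approx -125.57$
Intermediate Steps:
$Q{\left(l \right)} = 10 l$ ($Q{\left(l \right)} = - 2 \left(- 5 l\right) = 10 l$)
$M{\left(b \right)} = 13$ ($M{\left(b \right)} = 3 + \frac{10 b}{b} = 3 + 10 = 13$)
$M{\left(1 \right)} \left(\frac{15}{24} - \frac{9}{11}\right) \left(-2\right) 5 \left(-5\right) = 13 \left(\frac{15}{24} - \frac{9}{11}\right) \left(-2\right) 5 \left(-5\right) = 13 \left(15 \cdot \frac{1}{24} - \frac{9}{11}\right) \left(\left(-10\right) \left(-5\right)\right) = 13 \left(\frac{5}{8} - \frac{9}{11}\right) 50 = 13 \left(- \frac{17}{88}\right) 50 = \left(- \frac{221}{88}\right) 50 = - \frac{5525}{44}$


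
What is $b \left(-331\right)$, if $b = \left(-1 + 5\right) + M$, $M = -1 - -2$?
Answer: $-1655$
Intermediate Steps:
$M = 1$ ($M = -1 + 2 = 1$)
$b = 5$ ($b = \left(-1 + 5\right) + 1 = 4 + 1 = 5$)
$b \left(-331\right) = 5 \left(-331\right) = -1655$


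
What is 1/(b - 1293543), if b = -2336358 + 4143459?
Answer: 1/513558 ≈ 1.9472e-6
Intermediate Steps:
b = 1807101
1/(b - 1293543) = 1/(1807101 - 1293543) = 1/513558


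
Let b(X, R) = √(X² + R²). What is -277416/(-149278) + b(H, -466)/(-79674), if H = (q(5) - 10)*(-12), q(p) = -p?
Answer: 138708/74639 - √62389/39837 ≈ 1.8521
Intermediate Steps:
H = 180 (H = (-1*5 - 10)*(-12) = (-5 - 10)*(-12) = -15*(-12) = 180)
b(X, R) = √(R² + X²)
-277416/(-149278) + b(H, -466)/(-79674) = -277416/(-149278) + √((-466)² + 180²)/(-79674) = -277416*(-1/149278) + √(217156 + 32400)*(-1/79674) = 138708/74639 + √249556*(-1/79674) = 138708/74639 + (2*√62389)*(-1/79674) = 138708/74639 - √62389/39837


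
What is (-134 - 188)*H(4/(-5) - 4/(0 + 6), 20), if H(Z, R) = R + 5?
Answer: -8050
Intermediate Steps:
H(Z, R) = 5 + R
(-134 - 188)*H(4/(-5) - 4/(0 + 6), 20) = (-134 - 188)*(5 + 20) = -322*25 = -8050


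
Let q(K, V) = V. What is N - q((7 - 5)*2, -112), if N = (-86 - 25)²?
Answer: 12433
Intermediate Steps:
N = 12321 (N = (-111)² = 12321)
N - q((7 - 5)*2, -112) = 12321 - 1*(-112) = 12321 + 112 = 12433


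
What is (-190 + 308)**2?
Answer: 13924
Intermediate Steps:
(-190 + 308)**2 = 118**2 = 13924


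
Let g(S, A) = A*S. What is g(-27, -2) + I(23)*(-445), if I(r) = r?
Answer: -10181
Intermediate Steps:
g(-27, -2) + I(23)*(-445) = -2*(-27) + 23*(-445) = 54 - 10235 = -10181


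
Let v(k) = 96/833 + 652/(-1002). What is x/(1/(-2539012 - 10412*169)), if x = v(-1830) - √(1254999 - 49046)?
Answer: 320194230560/139111 + 4298640*√1205953 ≈ 4.7229e+9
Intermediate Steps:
v(k) = -223462/417333 (v(k) = 96*(1/833) + 652*(-1/1002) = 96/833 - 326/501 = -223462/417333)
x = -223462/417333 - √1205953 (x = -223462/417333 - √(1254999 - 49046) = -223462/417333 - √1205953 ≈ -1098.7)
x/(1/(-2539012 - 10412*169)) = (-223462/417333 - √1205953)/(1/(-2539012 - 10412*169)) = (-223462/417333 - √1205953)/(1/(-2539012 - 1759628)) = (-223462/417333 - √1205953)/(1/(-4298640)) = (-223462/417333 - √1205953)/(-1/4298640) = (-223462/417333 - √1205953)*(-4298640) = 320194230560/139111 + 4298640*√1205953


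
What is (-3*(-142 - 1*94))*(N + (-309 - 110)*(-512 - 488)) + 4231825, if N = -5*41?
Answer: 300738685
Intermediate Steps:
N = -205
(-3*(-142 - 1*94))*(N + (-309 - 110)*(-512 - 488)) + 4231825 = (-3*(-142 - 1*94))*(-205 + (-309 - 110)*(-512 - 488)) + 4231825 = (-3*(-142 - 94))*(-205 - 419*(-1000)) + 4231825 = (-3*(-236))*(-205 + 419000) + 4231825 = 708*418795 + 4231825 = 296506860 + 4231825 = 300738685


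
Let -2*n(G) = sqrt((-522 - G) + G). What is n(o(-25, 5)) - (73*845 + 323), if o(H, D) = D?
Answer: -62008 - 3*I*sqrt(58)/2 ≈ -62008.0 - 11.424*I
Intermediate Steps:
n(G) = -3*I*sqrt(58)/2 (n(G) = -sqrt((-522 - G) + G)/2 = -3*I*sqrt(58)/2)
n(o(-25, 5)) - (73*845 + 323) = -3*I*sqrt(58)/2 - (73*845 + 323) = -3*I*sqrt(58)/2 - (61685 + 323) = -3*I*sqrt(58)/2 - 1*62008 = -3*I*sqrt(58)/2 - 62008 = -62008 - 3*I*sqrt(58)/2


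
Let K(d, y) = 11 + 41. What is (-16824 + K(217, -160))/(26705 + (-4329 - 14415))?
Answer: -16772/7961 ≈ -2.1068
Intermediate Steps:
K(d, y) = 52
(-16824 + K(217, -160))/(26705 + (-4329 - 14415)) = (-16824 + 52)/(26705 + (-4329 - 14415)) = -16772/(26705 - 18744) = -16772/7961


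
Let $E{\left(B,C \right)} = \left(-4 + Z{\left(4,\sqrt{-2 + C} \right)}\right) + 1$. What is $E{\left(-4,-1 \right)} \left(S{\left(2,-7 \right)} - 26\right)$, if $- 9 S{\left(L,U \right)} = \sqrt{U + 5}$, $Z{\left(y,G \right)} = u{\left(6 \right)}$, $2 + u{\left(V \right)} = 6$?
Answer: $-26 - \frac{i \sqrt{2}}{9} \approx -26.0 - 0.15713 i$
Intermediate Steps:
$u{\left(V \right)} = 4$ ($u{\left(V \right)} = -2 + 6 = 4$)
$Z{\left(y,G \right)} = 4$
$S{\left(L,U \right)} = - \frac{\sqrt{5 + U}}{9}$ ($S{\left(L,U \right)} = - \frac{\sqrt{U + 5}}{9} = - \frac{\sqrt{5 + U}}{9}$)
$E{\left(B,C \right)} = 1$ ($E{\left(B,C \right)} = \left(-4 + 4\right) + 1 = 0 + 1 = 1$)
$E{\left(-4,-1 \right)} \left(S{\left(2,-7 \right)} - 26\right) = 1 \left(- \frac{\sqrt{5 - 7}}{9} - 26\right) = 1 \left(- \frac{\sqrt{-2}}{9} - 26\right) = 1 \left(- \frac{i \sqrt{2}}{9} - 26\right) = 1 \left(-26 - \frac{i \sqrt{2}}{9}\right) = -26 - \frac{i \sqrt{2}}{9}$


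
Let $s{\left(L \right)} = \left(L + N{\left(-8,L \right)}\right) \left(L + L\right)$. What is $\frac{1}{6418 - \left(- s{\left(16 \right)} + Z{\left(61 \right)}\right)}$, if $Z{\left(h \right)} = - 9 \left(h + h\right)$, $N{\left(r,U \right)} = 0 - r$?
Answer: $\frac{1}{8284} \approx 0.00012071$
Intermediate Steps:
$N{\left(r,U \right)} = - r$
$s{\left(L \right)} = 2 L \left(8 + L\right)$ ($s{\left(L \right)} = \left(L - -8\right) \left(L + L\right) = \left(L + 8\right) 2 L = \left(8 + L\right) 2 L = 2 L \left(8 + L\right)$)
$Z{\left(h \right)} = - 18 h$ ($Z{\left(h \right)} = - 9 \cdot 2 h = - 18 h$)
$\frac{1}{6418 - \left(- s{\left(16 \right)} + Z{\left(61 \right)}\right)} = \frac{1}{6418 + \left(2 \cdot 16 \left(8 + 16\right) - \left(-18\right) 61\right)} = \frac{1}{6418 + \left(2 \cdot 16 \cdot 24 - -1098\right)} = \frac{1}{6418 + \left(768 + 1098\right)} = \frac{1}{6418 + 1866} = \frac{1}{8284}$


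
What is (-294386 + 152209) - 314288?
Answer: -456465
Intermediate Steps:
(-294386 + 152209) - 314288 = -142177 - 314288 = -456465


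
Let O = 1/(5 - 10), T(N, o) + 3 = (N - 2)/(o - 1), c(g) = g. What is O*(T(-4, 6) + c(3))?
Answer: 6/25 ≈ 0.24000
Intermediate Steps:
T(N, o) = -3 + (-2 + N)/(-1 + o) (T(N, o) = -3 + (N - 2)/(o - 1) = -3 + (-2 + N)/(-1 + o))
O = -⅕ (O = 1/(-5) = -⅕ ≈ -0.20000)
O*(T(-4, 6) + c(3)) = -((1 - 4 - 3*6)/(-1 + 6) + 3)/5 = -((1 - 4 - 18)/5 + 3)/5 = -((⅕)*(-21) + 3)/5 = -(-21/5 + 3)/5 = -⅕*(-6/5) = 6/25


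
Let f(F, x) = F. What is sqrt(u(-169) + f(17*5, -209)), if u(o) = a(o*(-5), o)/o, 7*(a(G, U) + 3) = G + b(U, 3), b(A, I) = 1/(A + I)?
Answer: 9*sqrt(237497694)/15106 ≈ 9.1817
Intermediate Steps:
a(G, U) = -3 + G/7 + 1/(7*(3 + U)) (a(G, U) = -3 + (G + 1/(U + 3))/7 = -3 + (G + 1/(3 + U))/7 = -3 + (G/7 + 1/(7*(3 + U))) = -3 + G/7 + 1/(7*(3 + U)))
u(o) = (1 + (-21 - 5*o)*(3 + o))/(7*o*(3 + o)) (u(o) = ((1 + (-21 + o*(-5))*(3 + o))/(7*(3 + o)))/o = ((1 + (-21 - 5*o)*(3 + o))/(7*(3 + o)))/o = (1 + (-21 - 5*o)*(3 + o))/(7*o*(3 + o)))
sqrt(u(-169) + f(17*5, -209)) = sqrt((1/7)*(1 - (3 - 169)*(21 + 5*(-169)))/(-169*(3 - 169)) + 17*5) = sqrt((1/7)*(-1/169)*(1 - 1*(-166)*(21 - 845))/(-166) + 85) = sqrt((1/7)*(-1/169)*(-1/166)*(1 - 1*(-166)*(-824)) + 85) = sqrt((1/7)*(-1/169)*(-1/166)*(1 - 136784) + 85) = sqrt((1/7)*(-1/169)*(-1/166)*(-136783) + 85) = sqrt(-136783/196378 + 85) = sqrt(16555347/196378) = 9*sqrt(237497694)/15106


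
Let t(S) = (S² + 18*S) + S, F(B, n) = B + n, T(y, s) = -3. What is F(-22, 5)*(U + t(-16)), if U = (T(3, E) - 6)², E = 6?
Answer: -561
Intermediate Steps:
t(S) = S² + 19*S
U = 81 (U = (-3 - 6)² = (-9)² = 81)
F(-22, 5)*(U + t(-16)) = (-22 + 5)*(81 - 16*(19 - 16)) = -17*(81 - 16*3) = -17*(81 - 48) = -17*33 = -561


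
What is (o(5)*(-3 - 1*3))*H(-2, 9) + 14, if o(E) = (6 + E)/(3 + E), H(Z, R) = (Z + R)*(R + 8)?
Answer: -3871/4 ≈ -967.75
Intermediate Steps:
H(Z, R) = (8 + R)*(R + Z) (H(Z, R) = (R + Z)*(8 + R) = (8 + R)*(R + Z))
o(E) = (6 + E)/(3 + E)
(o(5)*(-3 - 1*3))*H(-2, 9) + 14 = (((6 + 5)/(3 + 5))*(-3 - 1*3))*(9² + 8*9 + 8*(-2) + 9*(-2)) + 14 = ((11/8)*(-3 - 3))*(81 + 72 - 16 - 18) + 14 = (((⅛)*11)*(-6))*119 + 14 = ((11/8)*(-6))*119 + 14 = -33/4*119 + 14 = -3927/4 + 14 = -3871/4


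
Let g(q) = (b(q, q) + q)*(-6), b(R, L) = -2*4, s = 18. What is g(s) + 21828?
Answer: 21768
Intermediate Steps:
b(R, L) = -8
g(q) = 48 - 6*q (g(q) = (-8 + q)*(-6) = 48 - 6*q)
g(s) + 21828 = (48 - 6*18) + 21828 = (48 - 108) + 21828 = -60 + 21828 = 21768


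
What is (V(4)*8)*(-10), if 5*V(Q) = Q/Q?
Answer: -16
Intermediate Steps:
V(Q) = 1/5 (V(Q) = (Q/Q)/5 = (1/5)*1 = 1/5)
(V(4)*8)*(-10) = ((1/5)*8)*(-10) = (8/5)*(-10) = -16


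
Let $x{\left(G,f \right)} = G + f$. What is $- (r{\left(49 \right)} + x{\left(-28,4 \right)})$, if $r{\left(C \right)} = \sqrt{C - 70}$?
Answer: $24 - i \sqrt{21} \approx 24.0 - 4.5826 i$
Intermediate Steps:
$r{\left(C \right)} = \sqrt{-70 + C}$
$- (r{\left(49 \right)} + x{\left(-28,4 \right)}) = - (\sqrt{-70 + 49} + \left(-28 + 4\right)) = - (\sqrt{-21} - 24) = - (i \sqrt{21} - 24) = - (-24 + i \sqrt{21}) = 24 - i \sqrt{21}$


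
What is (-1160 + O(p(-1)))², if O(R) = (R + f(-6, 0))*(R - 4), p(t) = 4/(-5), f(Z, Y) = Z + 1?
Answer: 801116416/625 ≈ 1.2818e+6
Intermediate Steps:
f(Z, Y) = 1 + Z
p(t) = -⅘ (p(t) = 4*(-⅕) = -⅘)
O(R) = (-5 + R)*(-4 + R) (O(R) = (R + (1 - 6))*(R - 4) = (R - 5)*(-4 + R) = (-5 + R)*(-4 + R))
(-1160 + O(p(-1)))² = (-1160 + (20 + (-⅘)² - 9*(-⅘)))² = (-1160 + (20 + 16/25 + 36/5))² = (-1160 + 696/25)² = (-28304/25)² = 801116416/625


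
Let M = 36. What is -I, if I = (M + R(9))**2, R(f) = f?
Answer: -2025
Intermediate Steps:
I = 2025 (I = (36 + 9)**2 = 45**2 = 2025)
-I = -1*2025 = -2025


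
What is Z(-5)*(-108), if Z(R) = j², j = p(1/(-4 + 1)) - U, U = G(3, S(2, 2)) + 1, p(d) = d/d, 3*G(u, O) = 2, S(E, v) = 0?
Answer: -48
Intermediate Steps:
G(u, O) = ⅔ (G(u, O) = (⅓)*2 = ⅔)
p(d) = 1
U = 5/3 (U = ⅔ + 1 = 5/3 ≈ 1.6667)
j = -⅔ (j = 1 - 1*5/3 = 1 - 5/3 = -⅔ ≈ -0.66667)
Z(R) = 4/9 (Z(R) = (-⅔)² = 4/9)
Z(-5)*(-108) = (4/9)*(-108) = -48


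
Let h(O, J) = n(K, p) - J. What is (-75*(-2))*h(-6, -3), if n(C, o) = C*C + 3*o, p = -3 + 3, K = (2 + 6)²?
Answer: 614850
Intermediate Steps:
K = 64 (K = 8² = 64)
p = 0
n(C, o) = C² + 3*o
h(O, J) = 4096 - J (h(O, J) = (64² + 3*0) - J = (4096 + 0) - J = 4096 - J)
(-75*(-2))*h(-6, -3) = (-75*(-2))*(4096 - 1*(-3)) = 150*(4096 + 3) = 150*4099 = 614850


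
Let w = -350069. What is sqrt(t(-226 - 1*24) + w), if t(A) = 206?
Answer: I*sqrt(349863) ≈ 591.49*I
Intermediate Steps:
sqrt(t(-226 - 1*24) + w) = sqrt(206 - 350069) = sqrt(-349863) = I*sqrt(349863)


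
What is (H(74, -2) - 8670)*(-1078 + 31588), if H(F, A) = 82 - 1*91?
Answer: -264796290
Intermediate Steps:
H(F, A) = -9 (H(F, A) = 82 - 91 = -9)
(H(74, -2) - 8670)*(-1078 + 31588) = (-9 - 8670)*(-1078 + 31588) = -8679*30510 = -264796290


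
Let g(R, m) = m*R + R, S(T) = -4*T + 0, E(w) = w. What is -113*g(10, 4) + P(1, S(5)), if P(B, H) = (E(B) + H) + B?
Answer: -5668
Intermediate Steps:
S(T) = -4*T
g(R, m) = R + R*m (g(R, m) = R*m + R = R + R*m)
P(B, H) = H + 2*B (P(B, H) = (B + H) + B = H + 2*B)
-113*g(10, 4) + P(1, S(5)) = -1130*(1 + 4) + (-4*5 + 2*1) = -1130*5 + (-20 + 2) = -113*50 - 18 = -5650 - 18 = -5668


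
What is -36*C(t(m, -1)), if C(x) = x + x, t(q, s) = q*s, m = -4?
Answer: -288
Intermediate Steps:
C(x) = 2*x
-36*C(t(m, -1)) = -72*(-4*(-1)) = -72*4 = -36*8 = -288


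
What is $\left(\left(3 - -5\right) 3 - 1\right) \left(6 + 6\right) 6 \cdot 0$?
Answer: $0$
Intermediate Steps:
$\left(\left(3 - -5\right) 3 - 1\right) \left(6 + 6\right) 6 \cdot 0 = \left(\left(3 + 5\right) 3 - 1\right) 12 \cdot 6 \cdot 0 = \left(8 \cdot 3 - 1\right) 72 \cdot 0 = \left(24 - 1\right) 0 = 23 \cdot 0 = 0$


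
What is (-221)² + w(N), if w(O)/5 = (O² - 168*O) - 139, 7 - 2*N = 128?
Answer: 469069/4 ≈ 1.1727e+5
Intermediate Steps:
N = -121/2 (N = 7/2 - ½*128 = 7/2 - 64 = -121/2 ≈ -60.500)
w(O) = -695 - 840*O + 5*O² (w(O) = 5*((O² - 168*O) - 139) = 5*(-139 + O² - 168*O) = -695 - 840*O + 5*O²)
(-221)² + w(N) = (-221)² + (-695 - 840*(-121/2) + 5*(-121/2)²) = 48841 + (-695 + 50820 + 5*(14641/4)) = 48841 + (-695 + 50820 + 73205/4) = 48841 + 273705/4 = 469069/4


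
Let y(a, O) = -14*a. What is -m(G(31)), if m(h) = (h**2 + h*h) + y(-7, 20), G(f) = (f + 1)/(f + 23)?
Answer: -71954/729 ≈ -98.702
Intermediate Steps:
G(f) = (1 + f)/(23 + f)
m(h) = 98 + 2*h**2 (m(h) = (h**2 + h*h) - 14*(-7) = (h**2 + h**2) + 98 = 2*h**2 + 98 = 98 + 2*h**2)
-m(G(31)) = -(98 + 2*((1 + 31)/(23 + 31))**2) = -(98 + 2*(32/54)**2) = -(98 + 2*((1/54)*32)**2) = -(98 + 2*(16/27)**2) = -(98 + 2*(256/729)) = -(98 + 512/729) = -1*71954/729 = -71954/729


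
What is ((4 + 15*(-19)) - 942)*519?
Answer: -634737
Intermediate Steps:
((4 + 15*(-19)) - 942)*519 = ((4 - 285) - 942)*519 = (-281 - 942)*519 = -1223*519 = -634737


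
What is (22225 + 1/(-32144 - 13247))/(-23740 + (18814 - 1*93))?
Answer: -336271658/75939143 ≈ -4.4282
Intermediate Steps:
(22225 + 1/(-32144 - 13247))/(-23740 + (18814 - 1*93)) = (22225 + 1/(-45391))/(-23740 + (18814 - 93)) = (22225 - 1/45391)/(-23740 + 18721) = (1008814974/45391)/(-5019) = (1008814974/45391)*(-1/5019) = -336271658/75939143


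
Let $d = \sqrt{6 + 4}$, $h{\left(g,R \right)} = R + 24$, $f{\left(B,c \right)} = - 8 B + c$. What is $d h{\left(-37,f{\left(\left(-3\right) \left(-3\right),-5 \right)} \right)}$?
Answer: $- 53 \sqrt{10} \approx -167.6$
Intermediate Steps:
$f{\left(B,c \right)} = c - 8 B$
$h{\left(g,R \right)} = 24 + R$
$d = \sqrt{10} \approx 3.1623$
$d h{\left(-37,f{\left(\left(-3\right) \left(-3\right),-5 \right)} \right)} = \sqrt{10} \left(24 - \left(5 + 8 \left(\left(-3\right) \left(-3\right)\right)\right)\right) = \sqrt{10} \left(24 - 77\right) = \sqrt{10} \left(-53\right) = - 53 \sqrt{10}$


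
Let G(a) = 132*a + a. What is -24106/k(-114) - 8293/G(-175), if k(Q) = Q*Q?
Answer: -11928719/7960050 ≈ -1.4986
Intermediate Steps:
k(Q) = Q²
G(a) = 133*a
-24106/k(-114) - 8293/G(-175) = -24106/((-114)²) - 8293/(133*(-175)) = -24106/12996 - 8293/(-23275) = -24106*1/12996 - 8293*(-1/23275) = -12053/6498 + 8293/23275 = -11928719/7960050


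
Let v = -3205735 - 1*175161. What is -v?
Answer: 3380896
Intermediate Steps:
v = -3380896 (v = -3205735 - 175161 = -3380896)
-v = -1*(-3380896) = 3380896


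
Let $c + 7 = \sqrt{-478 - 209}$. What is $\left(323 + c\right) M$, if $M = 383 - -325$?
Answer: $223728 + 708 i \sqrt{687} \approx 2.2373 \cdot 10^{5} + 18557.0 i$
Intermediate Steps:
$M = 708$ ($M = 383 + 325 = 708$)
$c = -7 + i \sqrt{687}$ ($c = -7 + \sqrt{-478 - 209} = -7 + \sqrt{-687} = -7 + i \sqrt{687} \approx -7.0 + 26.211 i$)
$\left(323 + c\right) M = \left(323 - \left(7 - i \sqrt{687}\right)\right) 708 = \left(316 + i \sqrt{687}\right) 708 = 223728 + 708 i \sqrt{687}$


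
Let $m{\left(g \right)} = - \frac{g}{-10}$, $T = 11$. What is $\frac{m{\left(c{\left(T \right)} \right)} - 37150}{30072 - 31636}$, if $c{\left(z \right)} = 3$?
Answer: $\frac{371497}{15640} \approx 23.753$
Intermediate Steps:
$m{\left(g \right)} = \frac{g}{10}$ ($m{\left(g \right)} = - \frac{g \left(-1\right)}{10} = - \frac{\left(-1\right) g}{10} = \frac{g}{10}$)
$\frac{m{\left(c{\left(T \right)} \right)} - 37150}{30072 - 31636} = \frac{\frac{1}{10} \cdot 3 - 37150}{30072 - 31636} = \frac{\frac{3}{10} - 37150}{-1564} = \left(- \frac{371497}{10}\right) \left(- \frac{1}{1564}\right) = \frac{371497}{15640}$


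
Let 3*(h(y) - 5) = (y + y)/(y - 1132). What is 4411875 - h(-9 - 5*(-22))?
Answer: 13645914112/3093 ≈ 4.4119e+6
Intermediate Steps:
h(y) = 5 + 2*y/(3*(-1132 + y)) (h(y) = 5 + ((y + y)/(y - 1132))/3 = 5 + ((2*y)/(-1132 + y))/3 = 5 + (2*y/(-1132 + y))/3 = 5 + 2*y/(3*(-1132 + y)))
4411875 - h(-9 - 5*(-22)) = 4411875 - (-16980 + 17*(-9 - 5*(-22)))/(3*(-1132 + (-9 - 5*(-22)))) = 4411875 - (-16980 + 17*(-9 + 110))/(3*(-1132 + (-9 + 110))) = 4411875 - (-16980 + 17*101)/(3*(-1132 + 101)) = 4411875 - (-16980 + 1717)/(3*(-1031)) = 4411875 - (-1)*(-15263)/(3*1031) = 4411875 - 1*15263/3093 = 4411875 - 15263/3093 = 13645914112/3093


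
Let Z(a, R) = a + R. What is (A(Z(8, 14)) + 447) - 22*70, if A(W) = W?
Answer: -1071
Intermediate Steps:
Z(a, R) = R + a
(A(Z(8, 14)) + 447) - 22*70 = ((14 + 8) + 447) - 22*70 = (22 + 447) - 1540 = 469 - 1540 = -1071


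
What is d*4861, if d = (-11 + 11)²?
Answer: 0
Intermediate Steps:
d = 0 (d = 0² = 0)
d*4861 = 0*4861 = 0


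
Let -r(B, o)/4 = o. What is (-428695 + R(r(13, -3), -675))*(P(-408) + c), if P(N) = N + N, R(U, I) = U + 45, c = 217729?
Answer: -92977154494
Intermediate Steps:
r(B, o) = -4*o
R(U, I) = 45 + U
P(N) = 2*N
(-428695 + R(r(13, -3), -675))*(P(-408) + c) = (-428695 + (45 - 4*(-3)))*(2*(-408) + 217729) = (-428695 + (45 + 12))*(-816 + 217729) = (-428695 + 57)*216913 = -428638*216913 = -92977154494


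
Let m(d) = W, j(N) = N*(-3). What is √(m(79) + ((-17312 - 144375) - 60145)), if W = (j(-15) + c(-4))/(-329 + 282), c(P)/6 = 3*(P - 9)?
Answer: 9*I*√6049605/47 ≈ 470.99*I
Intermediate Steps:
c(P) = -162 + 18*P (c(P) = 6*(3*(P - 9)) = 6*(3*(-9 + P)) = 6*(-27 + 3*P) = -162 + 18*P)
j(N) = -3*N
W = 189/47 (W = (-3*(-15) + (-162 + 18*(-4)))/(-329 + 282) = (45 + (-162 - 72))/(-47) = (45 - 234)*(-1/47) = -189*(-1/47) = 189/47 ≈ 4.0213)
m(d) = 189/47
√(m(79) + ((-17312 - 144375) - 60145)) = √(189/47 + ((-17312 - 144375) - 60145)) = √(189/47 + (-161687 - 60145)) = √(189/47 - 221832) = √(-10425915/47) = 9*I*√6049605/47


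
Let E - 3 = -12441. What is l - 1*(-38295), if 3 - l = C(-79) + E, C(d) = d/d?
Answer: 50735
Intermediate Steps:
E = -12438 (E = 3 - 12441 = -12438)
C(d) = 1
l = 12440 (l = 3 - (1 - 12438) = 3 - 1*(-12437) = 3 + 12437 = 12440)
l - 1*(-38295) = 12440 - 1*(-38295) = 12440 + 38295 = 50735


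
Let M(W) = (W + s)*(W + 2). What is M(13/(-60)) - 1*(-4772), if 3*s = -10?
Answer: 5718803/1200 ≈ 4765.7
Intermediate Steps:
s = -10/3 (s = (⅓)*(-10) = -10/3 ≈ -3.3333)
M(W) = (2 + W)*(-10/3 + W) (M(W) = (W - 10/3)*(W + 2) = (-10/3 + W)*(2 + W) = (2 + W)*(-10/3 + W))
M(13/(-60)) - 1*(-4772) = (-20/3 + (13/(-60))² - 52/(3*(-60))) - 1*(-4772) = (-20/3 + (13*(-1/60))² - 52*(-1)/(3*60)) + 4772 = (-20/3 + (-13/60)² - 4/3*(-13/60)) + 4772 = (-20/3 + 169/3600 + 13/45) + 4772 = -7597/1200 + 4772 = 5718803/1200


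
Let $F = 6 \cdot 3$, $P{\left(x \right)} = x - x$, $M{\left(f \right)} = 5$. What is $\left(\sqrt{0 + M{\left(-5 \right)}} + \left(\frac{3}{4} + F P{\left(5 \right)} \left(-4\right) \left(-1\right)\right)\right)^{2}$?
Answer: $\frac{89}{16} + \frac{3 \sqrt{5}}{2} \approx 8.9166$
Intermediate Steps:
$P{\left(x \right)} = 0$
$F = 18$
$\left(\sqrt{0 + M{\left(-5 \right)}} + \left(\frac{3}{4} + F P{\left(5 \right)} \left(-4\right) \left(-1\right)\right)\right)^{2} = \left(\sqrt{0 + 5} + \left(\frac{3}{4} + 18 \cdot 0 \left(-4\right) \left(-1\right)\right)\right)^{2} = \left(\sqrt{5} + \left(3 \cdot \frac{1}{4} + 0 \left(-4\right) \left(-1\right)\right)\right)^{2} = \left(\sqrt{5} + \left(\frac{3}{4} + 0 \left(-1\right)\right)\right)^{2} = \left(\sqrt{5} + \left(\frac{3}{4} + 0\right)\right)^{2} = \left(\sqrt{5} + \frac{3}{4}\right)^{2} = \left(\frac{3}{4} + \sqrt{5}\right)^{2}$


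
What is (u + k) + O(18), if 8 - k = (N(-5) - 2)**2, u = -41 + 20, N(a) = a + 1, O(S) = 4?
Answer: -45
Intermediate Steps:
N(a) = 1 + a
u = -21
k = -28 (k = 8 - ((1 - 5) - 2)**2 = 8 - (-4 - 2)**2 = 8 - 1*(-6)**2 = 8 - 1*36 = 8 - 36 = -28)
(u + k) + O(18) = (-21 - 28) + 4 = -49 + 4 = -45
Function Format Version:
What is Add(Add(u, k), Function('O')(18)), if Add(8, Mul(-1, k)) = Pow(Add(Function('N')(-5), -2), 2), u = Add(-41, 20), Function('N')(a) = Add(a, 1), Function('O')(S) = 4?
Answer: -45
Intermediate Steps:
Function('N')(a) = Add(1, a)
u = -21
k = -28 (k = Add(8, Mul(-1, Pow(Add(Add(1, -5), -2), 2))) = Add(8, Mul(-1, Pow(Add(-4, -2), 2))) = Add(8, Mul(-1, Pow(-6, 2))) = Add(8, Mul(-1, 36)) = Add(8, -36) = -28)
Add(Add(u, k), Function('O')(18)) = Add(Add(-21, -28), 4) = Add(-49, 4) = -45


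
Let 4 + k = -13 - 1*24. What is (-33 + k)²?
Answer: 5476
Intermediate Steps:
k = -41 (k = -4 + (-13 - 1*24) = -4 + (-13 - 24) = -4 - 37 = -41)
(-33 + k)² = (-33 - 41)² = (-74)² = 5476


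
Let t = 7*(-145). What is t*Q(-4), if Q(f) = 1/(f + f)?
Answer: 1015/8 ≈ 126.88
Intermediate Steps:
Q(f) = 1/(2*f)
t = -1015
t*Q(-4) = -1015/(2*(-4)) = -1015*(-1)/(2*4) = -1015*(-⅛) = 1015/8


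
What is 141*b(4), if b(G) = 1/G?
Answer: 141/4 ≈ 35.250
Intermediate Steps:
141*b(4) = 141/4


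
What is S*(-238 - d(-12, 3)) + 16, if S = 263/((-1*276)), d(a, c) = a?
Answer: 31927/138 ≈ 231.35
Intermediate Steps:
S = -263/276 (S = 263/(-276) = 263*(-1/276) = -263/276 ≈ -0.95290)
S*(-238 - d(-12, 3)) + 16 = -263*(-238 - 1*(-12))/276 + 16 = -263*(-238 + 12)/276 + 16 = -263/276*(-226) + 16 = 29719/138 + 16 = 31927/138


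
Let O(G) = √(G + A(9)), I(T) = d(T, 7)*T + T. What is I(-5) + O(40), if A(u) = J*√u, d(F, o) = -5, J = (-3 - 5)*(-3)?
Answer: 20 + 4*√7 ≈ 30.583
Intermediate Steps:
J = 24 (J = -8*(-3) = 24)
A(u) = 24*√u
I(T) = -4*T (I(T) = -5*T + T = -4*T)
O(G) = √(72 + G) (O(G) = √(G + 24*√9) = √(G + 24*3) = √(G + 72) = √(72 + G))
I(-5) + O(40) = -4*(-5) + √(72 + 40) = 20 + √112 = 20 + 4*√7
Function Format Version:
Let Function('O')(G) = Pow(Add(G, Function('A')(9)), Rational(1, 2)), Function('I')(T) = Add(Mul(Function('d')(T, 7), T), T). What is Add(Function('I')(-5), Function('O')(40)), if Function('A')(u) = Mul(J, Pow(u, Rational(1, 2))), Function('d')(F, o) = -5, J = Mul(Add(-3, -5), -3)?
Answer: Add(20, Mul(4, Pow(7, Rational(1, 2)))) ≈ 30.583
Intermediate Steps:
J = 24 (J = Mul(-8, -3) = 24)
Function('A')(u) = Mul(24, Pow(u, Rational(1, 2)))
Function('I')(T) = Mul(-4, T) (Function('I')(T) = Add(Mul(-5, T), T) = Mul(-4, T))
Function('O')(G) = Pow(Add(72, G), Rational(1, 2)) (Function('O')(G) = Pow(Add(G, Mul(24, Pow(9, Rational(1, 2)))), Rational(1, 2)) = Pow(Add(G, Mul(24, 3)), Rational(1, 2)) = Pow(Add(G, 72), Rational(1, 2)) = Pow(Add(72, G), Rational(1, 2)))
Add(Function('I')(-5), Function('O')(40)) = Add(Mul(-4, -5), Pow(Add(72, 40), Rational(1, 2))) = Add(20, Pow(112, Rational(1, 2))) = Add(20, Mul(4, Pow(7, Rational(1, 2))))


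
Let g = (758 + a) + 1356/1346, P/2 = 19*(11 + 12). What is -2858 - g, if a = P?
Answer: -3022448/673 ≈ -4491.0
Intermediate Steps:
P = 874 (P = 2*(19*(11 + 12)) = 2*(19*23) = 2*437 = 874)
a = 874
g = 1099014/673 (g = (758 + 874) + 1356/1346 = 1632 + 1356*(1/1346) = 1632 + 678/673 = 1099014/673 ≈ 1633.0)
-2858 - g = -2858 - 1*1099014/673 = -2858 - 1099014/673 = -3022448/673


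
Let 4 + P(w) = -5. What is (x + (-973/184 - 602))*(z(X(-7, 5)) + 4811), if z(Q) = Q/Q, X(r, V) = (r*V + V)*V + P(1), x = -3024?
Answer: -803792871/46 ≈ -1.7474e+7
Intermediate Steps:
P(w) = -9 (P(w) = -4 - 5 = -9)
X(r, V) = -9 + V*(V + V*r) (X(r, V) = (r*V + V)*V - 9 = (V*r + V)*V - 9 = (V + V*r)*V - 9 = V*(V + V*r) - 9 = -9 + V*(V + V*r))
z(Q) = 1
(x + (-973/184 - 602))*(z(X(-7, 5)) + 4811) = (-3024 + (-973/184 - 602))*(1 + 4811) = (-3024 + (-973*1/184 - 602))*4812 = (-3024 + (-973/184 - 602))*4812 = (-3024 - 111741/184)*4812 = -668157/184*4812 = -803792871/46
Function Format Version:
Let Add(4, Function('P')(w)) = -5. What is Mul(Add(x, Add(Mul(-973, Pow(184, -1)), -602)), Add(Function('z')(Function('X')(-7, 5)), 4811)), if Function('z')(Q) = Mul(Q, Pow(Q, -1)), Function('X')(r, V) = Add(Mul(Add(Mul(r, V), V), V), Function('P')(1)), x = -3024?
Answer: Rational(-803792871, 46) ≈ -1.7474e+7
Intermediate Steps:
Function('P')(w) = -9 (Function('P')(w) = Add(-4, -5) = -9)
Function('X')(r, V) = Add(-9, Mul(V, Add(V, Mul(V, r)))) (Function('X')(r, V) = Add(Mul(Add(Mul(r, V), V), V), -9) = Add(Mul(Add(Mul(V, r), V), V), -9) = Add(Mul(Add(V, Mul(V, r)), V), -9) = Add(Mul(V, Add(V, Mul(V, r))), -9) = Add(-9, Mul(V, Add(V, Mul(V, r)))))
Function('z')(Q) = 1
Mul(Add(x, Add(Mul(-973, Pow(184, -1)), -602)), Add(Function('z')(Function('X')(-7, 5)), 4811)) = Mul(Add(-3024, Add(Mul(-973, Pow(184, -1)), -602)), Add(1, 4811)) = Mul(Add(-3024, Add(Mul(-973, Rational(1, 184)), -602)), 4812) = Mul(Add(-3024, Add(Rational(-973, 184), -602)), 4812) = Mul(Add(-3024, Rational(-111741, 184)), 4812) = Mul(Rational(-668157, 184), 4812) = Rational(-803792871, 46)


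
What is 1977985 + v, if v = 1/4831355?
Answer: 9556347719676/4831355 ≈ 1.9780e+6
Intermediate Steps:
v = 1/4831355 ≈ 2.0698e-7
1977985 + v = 1977985 + 1/4831355 = 9556347719676/4831355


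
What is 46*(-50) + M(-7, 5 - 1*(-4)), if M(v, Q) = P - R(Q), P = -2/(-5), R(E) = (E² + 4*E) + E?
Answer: -12128/5 ≈ -2425.6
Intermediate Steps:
R(E) = E² + 5*E
P = ⅖ (P = -2*(-⅕) = ⅖ ≈ 0.40000)
M(v, Q) = ⅖ - Q*(5 + Q)
46*(-50) + M(-7, 5 - 1*(-4)) = 46*(-50) + (⅖ - (5 - 1*(-4))*(5 + (5 - 1*(-4)))) = -2300 + (⅖ - (5 + 4)*(5 + (5 + 4))) = -2300 + (⅖ - 1*9*(5 + 9)) = -2300 + (⅖ - 1*9*14) = -2300 + (⅖ - 126) = -2300 - 628/5 = -12128/5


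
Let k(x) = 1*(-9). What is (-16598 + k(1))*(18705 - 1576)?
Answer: -284461303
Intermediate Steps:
k(x) = -9
(-16598 + k(1))*(18705 - 1576) = (-16598 - 9)*(18705 - 1576) = -16607*17129 = -284461303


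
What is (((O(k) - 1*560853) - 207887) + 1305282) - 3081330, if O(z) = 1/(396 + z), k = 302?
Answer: -1776262023/698 ≈ -2.5448e+6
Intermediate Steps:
(((O(k) - 1*560853) - 207887) + 1305282) - 3081330 = (((1/(396 + 302) - 1*560853) - 207887) + 1305282) - 3081330 = (((1/698 - 560853) - 207887) + 1305282) - 3081330 = ((-391475393/698 - 207887) + 1305282) - 3081330 = (-536580519/698 + 1305282) - 3081330 = 374506317/698 - 3081330 = -1776262023/698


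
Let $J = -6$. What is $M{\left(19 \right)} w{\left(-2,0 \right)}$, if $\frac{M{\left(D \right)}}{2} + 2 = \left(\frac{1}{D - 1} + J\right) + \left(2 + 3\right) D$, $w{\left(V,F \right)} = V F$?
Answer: $0$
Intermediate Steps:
$w{\left(V,F \right)} = F V$
$M{\left(D \right)} = -16 + \frac{2}{-1 + D} + 10 D$ ($M{\left(D \right)} = -4 + 2 \left(\left(\frac{1}{D - 1} - 6\right) + \left(2 + 3\right) D\right) = -4 + 2 \left(\left(\frac{1}{-1 + D} - 6\right) + 5 D\right) = -4 + 2 \left(\left(-6 + \frac{1}{-1 + D}\right) + 5 D\right) = -4 + 2 \left(-6 + \frac{1}{-1 + D} + 5 D\right) = -4 + \left(-12 + \frac{2}{-1 + D} + 10 D\right) = -16 + \frac{2}{-1 + D} + 10 D$)
$M{\left(19 \right)} w{\left(-2,0 \right)} = \frac{2 \left(9 - 247 + 5 \cdot 19^{2}\right)}{-1 + 19} \cdot 0 \left(-2\right) = \frac{2 \left(9 - 247 + 5 \cdot 361\right)}{18} \cdot 0 = 2 \cdot \frac{1}{18} \left(9 - 247 + 1805\right) 0 = 2 \cdot \frac{1}{18} \cdot 1567 \cdot 0 = \frac{1567}{9} \cdot 0 = 0$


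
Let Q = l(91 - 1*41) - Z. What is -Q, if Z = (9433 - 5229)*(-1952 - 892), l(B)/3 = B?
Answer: -11956326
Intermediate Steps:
l(B) = 3*B
Z = -11956176 (Z = 4204*(-2844) = -11956176)
Q = 11956326 (Q = 3*(91 - 1*41) - 1*(-11956176) = 3*(91 - 41) + 11956176 = 3*50 + 11956176 = 150 + 11956176 = 11956326)
-Q = -1*11956326 = -11956326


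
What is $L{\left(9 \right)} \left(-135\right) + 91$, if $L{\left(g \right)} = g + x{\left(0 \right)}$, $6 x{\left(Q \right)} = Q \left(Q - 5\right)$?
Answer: $-1124$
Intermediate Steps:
$x{\left(Q \right)} = \frac{Q \left(-5 + Q\right)}{6}$ ($x{\left(Q \right)} = \frac{Q \left(Q - 5\right)}{6} = \frac{Q \left(-5 + Q\right)}{6}$)
$L{\left(g \right)} = g$ ($L{\left(g \right)} = g + \frac{1}{6} \cdot 0 \left(-5 + 0\right) = g + \frac{1}{6} \cdot 0 \left(-5\right) = g + 0 = g$)
$L{\left(9 \right)} \left(-135\right) + 91 = 9 \left(-135\right) + 91 = -1215 + 91 = -1124$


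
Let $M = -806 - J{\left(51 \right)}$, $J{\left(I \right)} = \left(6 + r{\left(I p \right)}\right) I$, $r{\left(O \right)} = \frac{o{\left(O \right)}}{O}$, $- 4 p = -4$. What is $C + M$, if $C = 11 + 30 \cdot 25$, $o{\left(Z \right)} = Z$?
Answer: $-402$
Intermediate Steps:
$p = 1$ ($p = \left(- \frac{1}{4}\right) \left(-4\right) = 1$)
$r{\left(O \right)} = 1$ ($r{\left(O \right)} = \frac{O}{O} = 1$)
$J{\left(I \right)} = 7 I$ ($J{\left(I \right)} = \left(6 + 1\right) I = 7 I$)
$C = 761$ ($C = 11 + 750 = 761$)
$M = -1163$ ($M = -806 - 7 \cdot 51 = -806 - 357 = -1163$)
$C + M = 761 - 1163 = -402$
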